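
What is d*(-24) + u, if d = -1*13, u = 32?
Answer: 344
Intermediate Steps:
d = -13
d*(-24) + u = -13*(-24) + 32 = 312 + 32 = 344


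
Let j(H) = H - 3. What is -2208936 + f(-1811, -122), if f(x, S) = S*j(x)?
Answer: -1987628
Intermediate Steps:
j(H) = -3 + H
f(x, S) = S*(-3 + x)
-2208936 + f(-1811, -122) = -2208936 - 122*(-3 - 1811) = -2208936 - 122*(-1814) = -2208936 + 221308 = -1987628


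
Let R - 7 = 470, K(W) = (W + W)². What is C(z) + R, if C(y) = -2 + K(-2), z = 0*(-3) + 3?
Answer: 491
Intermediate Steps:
z = 3 (z = 0 + 3 = 3)
K(W) = 4*W² (K(W) = (2*W)² = 4*W²)
C(y) = 14 (C(y) = -2 + 4*(-2)² = -2 + 4*4 = -2 + 16 = 14)
R = 477 (R = 7 + 470 = 477)
C(z) + R = 14 + 477 = 491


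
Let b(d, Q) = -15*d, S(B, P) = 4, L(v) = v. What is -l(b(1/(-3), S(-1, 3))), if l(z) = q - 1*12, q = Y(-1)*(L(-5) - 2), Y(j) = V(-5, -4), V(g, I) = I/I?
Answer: 19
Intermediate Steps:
V(g, I) = 1
Y(j) = 1
q = -7 (q = 1*(-5 - 2) = 1*(-7) = -7)
l(z) = -19 (l(z) = -7 - 1*12 = -7 - 12 = -19)
-l(b(1/(-3), S(-1, 3))) = -1*(-19) = 19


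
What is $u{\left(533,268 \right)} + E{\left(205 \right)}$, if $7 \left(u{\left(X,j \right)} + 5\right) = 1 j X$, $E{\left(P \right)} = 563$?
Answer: $\frac{146750}{7} \approx 20964.0$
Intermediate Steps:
$u{\left(X,j \right)} = -5 + \frac{X j}{7}$ ($u{\left(X,j \right)} = -5 + \frac{1 j X}{7} = -5 + \frac{j X}{7} = -5 + \frac{X j}{7}$)
$u{\left(533,268 \right)} + E{\left(205 \right)} = \left(-5 + \frac{1}{7} \cdot 533 \cdot 268\right) + 563 = \left(-5 + \frac{142844}{7}\right) + 563 = \frac{142809}{7} + 563 = \frac{146750}{7}$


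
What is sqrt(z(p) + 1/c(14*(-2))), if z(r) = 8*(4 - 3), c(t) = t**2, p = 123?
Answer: 3*sqrt(697)/28 ≈ 2.8287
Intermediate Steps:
z(r) = 8 (z(r) = 8*1 = 8)
sqrt(z(p) + 1/c(14*(-2))) = sqrt(8 + 1/((14*(-2))**2)) = sqrt(8 + 1/((-28)**2)) = sqrt(8 + 1/784) = sqrt(6273/784) = 3*sqrt(697)/28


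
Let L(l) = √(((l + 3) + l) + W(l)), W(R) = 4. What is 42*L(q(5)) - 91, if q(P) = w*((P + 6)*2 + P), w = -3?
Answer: -91 + 42*I*√155 ≈ -91.0 + 522.9*I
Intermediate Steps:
q(P) = -36 - 9*P (q(P) = -3*((P + 6)*2 + P) = -3*((6 + P)*2 + P) = -3*((12 + 2*P) + P) = -3*(12 + 3*P) = -36 - 9*P)
L(l) = √(7 + 2*l) (L(l) = √(((l + 3) + l) + 4) = √(((3 + l) + l) + 4) = √((3 + 2*l) + 4) = √(7 + 2*l))
42*L(q(5)) - 91 = 42*√(7 + 2*(-36 - 9*5)) - 91 = 42*√(7 + 2*(-36 - 45)) - 91 = 42*√(7 + 2*(-81)) - 91 = 42*√(7 - 162) - 91 = 42*√(-155) - 91 = 42*(I*√155) - 91 = 42*I*√155 - 91 = -91 + 42*I*√155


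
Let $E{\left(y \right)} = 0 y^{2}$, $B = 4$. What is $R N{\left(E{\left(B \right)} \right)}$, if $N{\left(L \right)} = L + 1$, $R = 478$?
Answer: $478$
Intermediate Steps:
$E{\left(y \right)} = 0$
$N{\left(L \right)} = 1 + L$
$R N{\left(E{\left(B \right)} \right)} = 478 \left(1 + 0\right) = 478 \cdot 1 = 478$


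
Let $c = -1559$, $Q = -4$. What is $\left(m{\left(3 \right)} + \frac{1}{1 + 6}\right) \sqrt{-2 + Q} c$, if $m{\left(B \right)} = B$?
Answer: $- \frac{34298 i \sqrt{6}}{7} \approx - 12002.0 i$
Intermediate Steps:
$\left(m{\left(3 \right)} + \frac{1}{1 + 6}\right) \sqrt{-2 + Q} c = \left(3 + \frac{1}{1 + 6}\right) \sqrt{-2 - 4} \left(-1559\right) = \left(3 + \frac{1}{7}\right) \sqrt{-6} \left(-1559\right) = \left(3 + \frac{1}{7}\right) i \sqrt{6} \left(-1559\right) = \frac{22 i \sqrt{6}}{7} \left(-1559\right) = - \frac{34298 i \sqrt{6}}{7}$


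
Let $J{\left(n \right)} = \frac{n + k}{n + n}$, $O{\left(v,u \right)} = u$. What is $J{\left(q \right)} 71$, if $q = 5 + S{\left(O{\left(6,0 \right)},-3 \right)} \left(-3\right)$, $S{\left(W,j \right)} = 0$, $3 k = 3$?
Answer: $\frac{213}{5} \approx 42.6$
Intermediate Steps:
$k = 1$ ($k = \frac{1}{3} \cdot 3 = 1$)
$q = 5$ ($q = 5 + 0 \left(-3\right) = 5 + 0 = 5$)
$J{\left(n \right)} = \frac{1 + n}{2 n}$ ($J{\left(n \right)} = \frac{n + 1}{n + n} = \frac{1 + n}{2 n}$)
$J{\left(q \right)} 71 = \frac{1 + 5}{2 \cdot 5} \cdot 71 = \frac{1}{2} \cdot \frac{1}{5} \cdot 6 \cdot 71 = \frac{3}{5} \cdot 71 = \frac{213}{5}$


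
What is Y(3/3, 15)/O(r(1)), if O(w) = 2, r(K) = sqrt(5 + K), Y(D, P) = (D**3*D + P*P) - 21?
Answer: 205/2 ≈ 102.50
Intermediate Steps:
Y(D, P) = -21 + D**4 + P**2 (Y(D, P) = (D**4 + P**2) - 21 = -21 + D**4 + P**2)
Y(3/3, 15)/O(r(1)) = (-21 + (3/3)**4 + 15**2)/2 = (-21 + (3*(1/3))**4 + 225)*(1/2) = (-21 + 1**4 + 225)*(1/2) = (-21 + 1 + 225)*(1/2) = 205*(1/2) = 205/2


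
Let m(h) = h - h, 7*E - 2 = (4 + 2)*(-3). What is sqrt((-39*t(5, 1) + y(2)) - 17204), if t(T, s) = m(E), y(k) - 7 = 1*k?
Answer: I*sqrt(17195) ≈ 131.13*I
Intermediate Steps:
E = -16/7 (E = 2/7 + ((4 + 2)*(-3))/7 = 2/7 + (6*(-3))/7 = 2/7 + (1/7)*(-18) = 2/7 - 18/7 = -16/7 ≈ -2.2857)
y(k) = 7 + k (y(k) = 7 + 1*k = 7 + k)
m(h) = 0
t(T, s) = 0
sqrt((-39*t(5, 1) + y(2)) - 17204) = sqrt((-39*0 + (7 + 2)) - 17204) = sqrt((0 + 9) - 17204) = sqrt(9 - 17204) = sqrt(-17195) = I*sqrt(17195)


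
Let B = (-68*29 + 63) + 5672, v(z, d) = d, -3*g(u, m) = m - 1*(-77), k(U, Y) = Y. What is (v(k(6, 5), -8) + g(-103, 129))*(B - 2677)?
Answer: -83260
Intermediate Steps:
g(u, m) = -77/3 - m/3 (g(u, m) = -(m - 1*(-77))/3 = -(m + 77)/3 = -(77 + m)/3 = -77/3 - m/3)
B = 3763 (B = (-1972 + 63) + 5672 = -1909 + 5672 = 3763)
(v(k(6, 5), -8) + g(-103, 129))*(B - 2677) = (-8 + (-77/3 - ⅓*129))*(3763 - 2677) = (-8 + (-77/3 - 43))*1086 = (-8 - 206/3)*1086 = -230/3*1086 = -83260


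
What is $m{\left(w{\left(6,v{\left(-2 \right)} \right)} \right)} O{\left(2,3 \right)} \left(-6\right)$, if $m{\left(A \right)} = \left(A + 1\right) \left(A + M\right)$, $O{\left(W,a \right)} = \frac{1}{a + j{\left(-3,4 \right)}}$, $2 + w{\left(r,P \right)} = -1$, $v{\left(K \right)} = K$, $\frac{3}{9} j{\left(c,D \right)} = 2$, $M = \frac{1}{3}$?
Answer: $- \frac{32}{9} \approx -3.5556$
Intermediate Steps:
$M = \frac{1}{3} \approx 0.33333$
$j{\left(c,D \right)} = 6$ ($j{\left(c,D \right)} = 3 \cdot 2 = 6$)
$w{\left(r,P \right)} = -3$ ($w{\left(r,P \right)} = -2 - 1 = -3$)
$O{\left(W,a \right)} = \frac{1}{6 + a}$ ($O{\left(W,a \right)} = \frac{1}{a + 6} = \frac{1}{6 + a}$)
$m{\left(A \right)} = \left(1 + A\right) \left(\frac{1}{3} + A\right)$ ($m{\left(A \right)} = \left(A + 1\right) \left(A + \frac{1}{3}\right) = \left(1 + A\right) \left(\frac{1}{3} + A\right)$)
$m{\left(w{\left(6,v{\left(-2 \right)} \right)} \right)} O{\left(2,3 \right)} \left(-6\right) = \frac{\frac{1}{3} + \left(-3\right)^{2} + \frac{4}{3} \left(-3\right)}{6 + 3} \left(-6\right) = \frac{\frac{1}{3} + 9 - 4}{9} \left(-6\right) = \frac{16}{3} \cdot \frac{1}{9} \left(-6\right) = \frac{16}{27} \left(-6\right) = - \frac{32}{9}$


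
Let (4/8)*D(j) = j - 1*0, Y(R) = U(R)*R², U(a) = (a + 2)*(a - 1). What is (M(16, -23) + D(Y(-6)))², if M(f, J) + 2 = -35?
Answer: 3916441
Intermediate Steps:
M(f, J) = -37 (M(f, J) = -2 - 35 = -37)
U(a) = (-1 + a)*(2 + a) (U(a) = (2 + a)*(-1 + a) = (-1 + a)*(2 + a))
Y(R) = R²*(-2 + R + R²) (Y(R) = (-2 + R + R²)*R² = R²*(-2 + R + R²))
D(j) = 2*j (D(j) = 2*(j - 1*0) = 2*(j + 0) = 2*j)
(M(16, -23) + D(Y(-6)))² = (-37 + 2*((-6)²*(-2 - 6 + (-6)²)))² = (-37 + 2*(36*(-2 - 6 + 36)))² = (-37 + 2*(36*28))² = (-37 + 2*1008)² = (-37 + 2016)² = 1979² = 3916441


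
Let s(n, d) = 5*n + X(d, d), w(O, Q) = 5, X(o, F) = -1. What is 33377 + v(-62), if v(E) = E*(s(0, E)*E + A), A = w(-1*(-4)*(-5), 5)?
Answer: 29223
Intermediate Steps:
A = 5
s(n, d) = -1 + 5*n (s(n, d) = 5*n - 1 = -1 + 5*n)
v(E) = E*(5 - E) (v(E) = E*((-1 + 5*0)*E + 5) = E*((-1 + 0)*E + 5) = E*(-E + 5) = E*(5 - E))
33377 + v(-62) = 33377 - 62*(5 - 1*(-62)) = 33377 - 62*(5 + 62) = 33377 - 62*67 = 33377 - 4154 = 29223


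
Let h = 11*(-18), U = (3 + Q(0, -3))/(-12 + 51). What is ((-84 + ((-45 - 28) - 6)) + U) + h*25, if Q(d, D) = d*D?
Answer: -66468/13 ≈ -5112.9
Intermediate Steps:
Q(d, D) = D*d
U = 1/13 (U = (3 - 3*0)/(-12 + 51) = (3 + 0)/39 = 3*(1/39) = 1/13 ≈ 0.076923)
h = -198
((-84 + ((-45 - 28) - 6)) + U) + h*25 = ((-84 + ((-45 - 28) - 6)) + 1/13) - 198*25 = ((-84 + (-73 - 6)) + 1/13) - 4950 = ((-84 - 79) + 1/13) - 4950 = (-163 + 1/13) - 4950 = -2118/13 - 4950 = -66468/13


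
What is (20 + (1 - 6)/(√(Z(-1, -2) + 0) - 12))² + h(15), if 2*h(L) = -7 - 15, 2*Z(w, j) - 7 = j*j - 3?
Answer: 1637/4 ≈ 409.25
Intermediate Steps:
Z(w, j) = 2 + j²/2 (Z(w, j) = 7/2 + (j*j - 3)/2 = 7/2 + (j² - 3)/2 = 7/2 + (-3 + j²)/2 = 7/2 + (-3/2 + j²/2) = 2 + j²/2)
h(L) = -11 (h(L) = (-7 - 15)/2 = (½)*(-22) = -11)
(20 + (1 - 6)/(√(Z(-1, -2) + 0) - 12))² + h(15) = (20 + (1 - 6)/(√((2 + (½)*(-2)²) + 0) - 12))² - 11 = (20 - 5/(√((2 + (½)*4) + 0) - 12))² - 11 = (20 - 5/(√((2 + 2) + 0) - 12))² - 11 = (20 - 5/(√(4 + 0) - 12))² - 11 = (20 - 5/(√4 - 12))² - 11 = (20 - 5/(2 - 12))² - 11 = (20 - 5/(-10))² - 11 = (20 - 5*(-⅒))² - 11 = (20 + ½)² - 11 = (41/2)² - 11 = 1681/4 - 11 = 1637/4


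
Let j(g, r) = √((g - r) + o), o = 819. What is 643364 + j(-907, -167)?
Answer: 643364 + √79 ≈ 6.4337e+5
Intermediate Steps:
j(g, r) = √(819 + g - r) (j(g, r) = √((g - r) + 819) = √(819 + g - r))
643364 + j(-907, -167) = 643364 + √(819 - 907 - 1*(-167)) = 643364 + √(819 - 907 + 167) = 643364 + √79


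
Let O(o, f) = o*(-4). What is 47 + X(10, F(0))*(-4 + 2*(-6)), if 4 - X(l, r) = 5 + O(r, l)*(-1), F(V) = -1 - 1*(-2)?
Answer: 127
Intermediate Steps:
O(o, f) = -4*o
F(V) = 1 (F(V) = -1 + 2 = 1)
X(l, r) = -1 - 4*r (X(l, r) = 4 - (5 - 4*r*(-1)) = 4 - (5 + 4*r) = 4 + (-5 - 4*r) = -1 - 4*r)
47 + X(10, F(0))*(-4 + 2*(-6)) = 47 + (-1 - 4*1)*(-4 + 2*(-6)) = 47 + (-1 - 4)*(-4 - 12) = 47 - 5*(-16) = 47 + 80 = 127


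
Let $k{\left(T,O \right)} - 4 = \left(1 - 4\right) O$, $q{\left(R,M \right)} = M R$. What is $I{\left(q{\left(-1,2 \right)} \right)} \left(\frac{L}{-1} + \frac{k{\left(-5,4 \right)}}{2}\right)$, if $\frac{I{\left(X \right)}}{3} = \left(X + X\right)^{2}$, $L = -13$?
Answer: $432$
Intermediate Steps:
$k{\left(T,O \right)} = 4 - 3 O$ ($k{\left(T,O \right)} = 4 + \left(1 - 4\right) O = 4 - 3 O$)
$I{\left(X \right)} = 12 X^{2}$ ($I{\left(X \right)} = 3 \left(X + X\right)^{2} = 3 \left(2 X\right)^{2} = 3 \cdot 4 X^{2} = 12 X^{2}$)
$I{\left(q{\left(-1,2 \right)} \right)} \left(\frac{L}{-1} + \frac{k{\left(-5,4 \right)}}{2}\right) = 12 \left(2 \left(-1\right)\right)^{2} \left(- \frac{13}{-1} + \frac{4 - 12}{2}\right) = 12 \left(-2\right)^{2} \left(\left(-13\right) \left(-1\right) + \left(4 - 12\right) \frac{1}{2}\right) = 12 \cdot 4 \left(13 - 4\right) = 48 \left(13 - 4\right) = 48 \cdot 9 = 432$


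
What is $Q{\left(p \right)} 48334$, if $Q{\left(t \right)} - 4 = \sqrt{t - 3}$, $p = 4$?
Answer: $241670$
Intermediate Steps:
$Q{\left(t \right)} = 4 + \sqrt{-3 + t}$ ($Q{\left(t \right)} = 4 + \sqrt{t - 3} = 4 + \sqrt{-3 + t}$)
$Q{\left(p \right)} 48334 = \left(4 + \sqrt{-3 + 4}\right) 48334 = \left(4 + \sqrt{1}\right) 48334 = \left(4 + 1\right) 48334 = 5 \cdot 48334 = 241670$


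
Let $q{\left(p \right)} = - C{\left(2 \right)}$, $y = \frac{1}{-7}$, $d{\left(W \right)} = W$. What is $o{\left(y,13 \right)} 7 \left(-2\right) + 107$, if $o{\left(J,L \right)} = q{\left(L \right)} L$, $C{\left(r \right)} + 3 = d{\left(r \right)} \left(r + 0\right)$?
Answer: $289$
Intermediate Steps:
$C{\left(r \right)} = -3 + r^{2}$ ($C{\left(r \right)} = -3 + r \left(r + 0\right) = -3 + r r = -3 + r^{2}$)
$y = - \frac{1}{7} \approx -0.14286$
$q{\left(p \right)} = -1$ ($q{\left(p \right)} = - (-3 + 2^{2}) = - (-3 + 4) = \left(-1\right) 1 = -1$)
$o{\left(J,L \right)} = - L$
$o{\left(y,13 \right)} 7 \left(-2\right) + 107 = \left(-1\right) 13 \cdot 7 \left(-2\right) + 107 = \left(-13\right) \left(-14\right) + 107 = 182 + 107 = 289$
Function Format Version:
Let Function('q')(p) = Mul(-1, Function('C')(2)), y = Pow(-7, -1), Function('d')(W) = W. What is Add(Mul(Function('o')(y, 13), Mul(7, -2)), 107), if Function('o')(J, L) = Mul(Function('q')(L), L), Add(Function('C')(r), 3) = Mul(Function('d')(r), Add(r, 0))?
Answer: 289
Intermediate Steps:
Function('C')(r) = Add(-3, Pow(r, 2)) (Function('C')(r) = Add(-3, Mul(r, Add(r, 0))) = Add(-3, Mul(r, r)) = Add(-3, Pow(r, 2)))
y = Rational(-1, 7) ≈ -0.14286
Function('q')(p) = -1 (Function('q')(p) = Mul(-1, Add(-3, Pow(2, 2))) = Mul(-1, Add(-3, 4)) = Mul(-1, 1) = -1)
Function('o')(J, L) = Mul(-1, L)
Add(Mul(Function('o')(y, 13), Mul(7, -2)), 107) = Add(Mul(Mul(-1, 13), Mul(7, -2)), 107) = Add(Mul(-13, -14), 107) = Add(182, 107) = 289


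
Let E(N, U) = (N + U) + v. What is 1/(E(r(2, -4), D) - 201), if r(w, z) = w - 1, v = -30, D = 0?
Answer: -1/230 ≈ -0.0043478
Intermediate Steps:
r(w, z) = -1 + w
E(N, U) = -30 + N + U (E(N, U) = (N + U) - 30 = -30 + N + U)
1/(E(r(2, -4), D) - 201) = 1/((-30 + (-1 + 2) + 0) - 201) = 1/((-30 + 1 + 0) - 201) = 1/(-29 - 201) = 1/(-230) = -1/230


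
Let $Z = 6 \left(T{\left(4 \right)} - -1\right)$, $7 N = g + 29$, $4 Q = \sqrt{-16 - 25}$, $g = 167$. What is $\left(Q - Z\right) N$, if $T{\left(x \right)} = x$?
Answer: $-840 + 7 i \sqrt{41} \approx -840.0 + 44.822 i$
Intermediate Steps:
$Q = \frac{i \sqrt{41}}{4}$ ($Q = \frac{\sqrt{-16 - 25}}{4} = \frac{\sqrt{-41}}{4} = \frac{i \sqrt{41}}{4} \approx 1.6008 i$)
$N = 28$ ($N = \frac{167 + 29}{7} = \frac{1}{7} \cdot 196 = 28$)
$Z = 30$ ($Z = 6 \left(4 - -1\right) = 6 \left(4 + \left(-1 + 2\right)\right) = 6 \left(4 + 1\right) = 6 \cdot 5 = 30$)
$\left(Q - Z\right) N = \left(\frac{i \sqrt{41}}{4} - 30\right) 28 = \left(-30 + \frac{i \sqrt{41}}{4}\right) 28 = -840 + 7 i \sqrt{41}$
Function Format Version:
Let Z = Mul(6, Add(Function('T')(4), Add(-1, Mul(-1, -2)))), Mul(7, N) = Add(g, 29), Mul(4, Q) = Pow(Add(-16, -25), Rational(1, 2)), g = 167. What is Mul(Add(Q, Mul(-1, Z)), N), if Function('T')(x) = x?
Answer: Add(-840, Mul(7, I, Pow(41, Rational(1, 2)))) ≈ Add(-840.00, Mul(44.822, I))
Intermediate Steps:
Q = Mul(Rational(1, 4), I, Pow(41, Rational(1, 2))) (Q = Mul(Rational(1, 4), Pow(Add(-16, -25), Rational(1, 2))) = Mul(Rational(1, 4), Pow(-41, Rational(1, 2))) = Mul(Rational(1, 4), Mul(I, Pow(41, Rational(1, 2)))) = Mul(Rational(1, 4), I, Pow(41, Rational(1, 2))) ≈ Mul(1.6008, I))
N = 28 (N = Mul(Rational(1, 7), Add(167, 29)) = Mul(Rational(1, 7), 196) = 28)
Z = 30 (Z = Mul(6, Add(4, Add(-1, Mul(-1, -2)))) = Mul(6, Add(4, Add(-1, 2))) = Mul(6, Add(4, 1)) = Mul(6, 5) = 30)
Mul(Add(Q, Mul(-1, Z)), N) = Mul(Add(Mul(Rational(1, 4), I, Pow(41, Rational(1, 2))), Mul(-1, 30)), 28) = Mul(Add(Mul(Rational(1, 4), I, Pow(41, Rational(1, 2))), -30), 28) = Mul(Add(-30, Mul(Rational(1, 4), I, Pow(41, Rational(1, 2)))), 28) = Add(-840, Mul(7, I, Pow(41, Rational(1, 2))))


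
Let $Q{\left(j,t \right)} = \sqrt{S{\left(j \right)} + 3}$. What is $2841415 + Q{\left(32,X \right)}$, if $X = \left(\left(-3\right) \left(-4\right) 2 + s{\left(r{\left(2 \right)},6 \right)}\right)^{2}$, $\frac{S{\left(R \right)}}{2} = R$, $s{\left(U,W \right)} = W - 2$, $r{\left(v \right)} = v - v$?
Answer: $2841415 + \sqrt{67} \approx 2.8414 \cdot 10^{6}$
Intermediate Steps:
$r{\left(v \right)} = 0$
$s{\left(U,W \right)} = -2 + W$ ($s{\left(U,W \right)} = W - 2 = -2 + W$)
$S{\left(R \right)} = 2 R$
$X = 784$ ($X = \left(\left(-3\right) \left(-4\right) 2 + \left(-2 + 6\right)\right)^{2} = \left(12 \cdot 2 + 4\right)^{2} = \left(24 + 4\right)^{2} = 28^{2} = 784$)
$Q{\left(j,t \right)} = \sqrt{3 + 2 j}$ ($Q{\left(j,t \right)} = \sqrt{2 j + 3} = \sqrt{3 + 2 j}$)
$2841415 + Q{\left(32,X \right)} = 2841415 + \sqrt{3 + 2 \cdot 32} = 2841415 + \sqrt{3 + 64} = 2841415 + \sqrt{67}$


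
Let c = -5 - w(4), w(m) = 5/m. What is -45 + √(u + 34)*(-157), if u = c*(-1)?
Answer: -45 - 157*√161/2 ≈ -1041.1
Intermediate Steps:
c = -25/4 (c = -5 - 5/4 = -25/4 ≈ -6.2500)
u = 25/4 (u = -25/4*(-1) = 25/4 ≈ 6.2500)
-45 + √(u + 34)*(-157) = -45 + √(25/4 + 34)*(-157) = -45 + √(161/4)*(-157) = -45 + (√161/2)*(-157) = -45 - 157*√161/2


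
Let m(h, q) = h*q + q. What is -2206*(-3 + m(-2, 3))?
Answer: 13236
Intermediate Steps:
m(h, q) = q + h*q
-2206*(-3 + m(-2, 3)) = -2206*(-3 + 3*(1 - 2)) = -2206*(-3 + 3*(-1)) = -2206*(-3 - 3) = -2206*(-6) = 13236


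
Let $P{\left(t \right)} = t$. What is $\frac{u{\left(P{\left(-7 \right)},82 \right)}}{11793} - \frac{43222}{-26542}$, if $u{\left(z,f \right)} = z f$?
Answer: $\frac{247240969}{156504903} \approx 1.5798$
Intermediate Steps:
$u{\left(z,f \right)} = f z$
$\frac{u{\left(P{\left(-7 \right)},82 \right)}}{11793} - \frac{43222}{-26542} = \frac{82 \left(-7\right)}{11793} - \frac{43222}{-26542} = \left(-574\right) \frac{1}{11793} - - \frac{21611}{13271} = - \frac{574}{11793} + \frac{21611}{13271} = \frac{247240969}{156504903}$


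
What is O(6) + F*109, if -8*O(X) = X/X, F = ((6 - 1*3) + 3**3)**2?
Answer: 784799/8 ≈ 98100.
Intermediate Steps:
F = 900 (F = ((6 - 3) + 27)**2 = (3 + 27)**2 = 30**2 = 900)
O(X) = -1/8 (O(X) = -X/(8*X) = -1/8*1 = -1/8)
O(6) + F*109 = -1/8 + 900*109 = -1/8 + 98100 = 784799/8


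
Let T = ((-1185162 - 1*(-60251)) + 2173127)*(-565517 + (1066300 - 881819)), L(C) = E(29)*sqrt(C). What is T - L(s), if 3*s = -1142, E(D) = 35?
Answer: -399408031776 - 35*I*sqrt(3426)/3 ≈ -3.9941e+11 - 682.87*I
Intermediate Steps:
s = -1142/3 (s = (1/3)*(-1142) = -1142/3 ≈ -380.67)
L(C) = 35*sqrt(C)
T = -399408031776 (T = ((-1185162 + 60251) + 2173127)*(-565517 + 184481) = (-1124911 + 2173127)*(-381036) = 1048216*(-381036) = -399408031776)
T - L(s) = -399408031776 - 35*sqrt(-1142/3) = -399408031776 - 35*I*sqrt(3426)/3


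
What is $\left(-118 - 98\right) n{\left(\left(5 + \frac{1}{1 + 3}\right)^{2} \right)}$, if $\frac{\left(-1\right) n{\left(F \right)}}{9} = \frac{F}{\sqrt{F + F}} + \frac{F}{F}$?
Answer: $1944 + 5103 \sqrt{2} \approx 9160.7$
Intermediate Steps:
$n{\left(F \right)} = -9 - \frac{9 \sqrt{2} \sqrt{F}}{2}$ ($n{\left(F \right)} = - 9 \left(\frac{F}{\sqrt{F + F}} + \frac{F}{F}\right) = - 9 \left(\frac{F}{\sqrt{2 F}} + 1\right) = - 9 \left(\frac{F}{\sqrt{2} \sqrt{F}} + 1\right) = - 9 \left(F \frac{\sqrt{2}}{2 \sqrt{F}} + 1\right) = - 9 \left(\frac{\sqrt{2} \sqrt{F}}{2} + 1\right) = - 9 \left(1 + \frac{\sqrt{2} \sqrt{F}}{2}\right) = -9 - \frac{9 \sqrt{2} \sqrt{F}}{2}$)
$\left(-118 - 98\right) n{\left(\left(5 + \frac{1}{1 + 3}\right)^{2} \right)} = \left(-118 - 98\right) \left(-9 - \frac{9 \sqrt{2} \sqrt{\left(5 + \frac{1}{1 + 3}\right)^{2}}}{2}\right) = - 216 \left(-9 - \frac{9 \sqrt{2} \sqrt{\left(5 + \frac{1}{4}\right)^{2}}}{2}\right) = - 216 \left(-9 - \frac{9 \sqrt{2} \sqrt{\left(\frac{21}{4}\right)^{2}}}{2}\right) = - 216 \left(-9 - \frac{9 \sqrt{2} \sqrt{\frac{441}{16}}}{2}\right) = - 216 \left(-9 - \frac{9}{2} \sqrt{2} \cdot \frac{21}{4}\right) = - 216 \left(-9 - \frac{189 \sqrt{2}}{8}\right) = 1944 + 5103 \sqrt{2}$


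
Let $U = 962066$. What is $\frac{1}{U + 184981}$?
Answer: $\frac{1}{1147047} \approx 8.718 \cdot 10^{-7}$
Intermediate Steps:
$\frac{1}{U + 184981} = \frac{1}{962066 + 184981} = \frac{1}{1147047}$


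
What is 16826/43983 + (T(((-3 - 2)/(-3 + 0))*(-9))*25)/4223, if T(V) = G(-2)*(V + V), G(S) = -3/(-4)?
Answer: 92631521/371480418 ≈ 0.24936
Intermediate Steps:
G(S) = ¾ (G(S) = -3*(-¼) = ¾)
T(V) = 3*V/2 (T(V) = 3*(V + V)/4 = 3*(2*V)/4 = 3*V/2)
16826/43983 + (T(((-3 - 2)/(-3 + 0))*(-9))*25)/4223 = 16826/43983 + ((3*(((-3 - 2)/(-3 + 0))*(-9))/2)*25)/4223 = 16826*(1/43983) + ((3*(-5/(-3)*(-9))/2)*25)*(1/4223) = 16826/43983 + ((3*(-5*(-⅓)*(-9))/2)*25)*(1/4223) = 16826/43983 + ((3*((5/3)*(-9))/2)*25)*(1/4223) = 16826/43983 + (((3/2)*(-15))*25)*(1/4223) = 16826/43983 - 45/2*25*(1/4223) = 16826/43983 - 1125/2*1/4223 = 16826/43983 - 1125/8446 = 92631521/371480418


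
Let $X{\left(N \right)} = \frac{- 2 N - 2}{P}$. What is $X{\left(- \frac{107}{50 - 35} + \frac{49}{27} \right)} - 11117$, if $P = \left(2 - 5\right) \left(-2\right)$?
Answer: $- \frac{4501802}{405} \approx -11116.0$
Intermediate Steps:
$P = 6$ ($P = \left(-3\right) \left(-2\right) = 6$)
$X{\left(N \right)} = - \frac{1}{3} - \frac{N}{3}$ ($X{\left(N \right)} = \frac{- 2 N - 2}{6} = \left(-2 - 2 N\right) \frac{1}{6} = - \frac{1}{3} - \frac{N}{3}$)
$X{\left(- \frac{107}{50 - 35} + \frac{49}{27} \right)} - 11117 = \left(- \frac{1}{3} - \frac{- \frac{107}{50 - 35} + \frac{49}{27}}{3}\right) - 11117 = \left(- \frac{1}{3} - \frac{- \frac{107}{50 - 35} + 49 \cdot \frac{1}{27}}{3}\right) - 11117 = \left(- \frac{1}{3} - \frac{- \frac{107}{15} + \frac{49}{27}}{3}\right) - 11117 = \left(- \frac{1}{3} - - \frac{718}{405}\right) - 11117 = \left(- \frac{1}{3} + \frac{718}{405}\right) - 11117 = \frac{583}{405} - 11117 = - \frac{4501802}{405}$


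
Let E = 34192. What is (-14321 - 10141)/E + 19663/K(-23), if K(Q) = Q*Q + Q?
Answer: 164984881/4325288 ≈ 38.144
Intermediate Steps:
K(Q) = Q + Q**2 (K(Q) = Q**2 + Q = Q + Q**2)
(-14321 - 10141)/E + 19663/K(-23) = (-14321 - 10141)/34192 + 19663/((-23*(1 - 23))) = -24462*1/34192 + 19663/((-23*(-22))) = -12231/17096 + 19663/506 = 164984881/4325288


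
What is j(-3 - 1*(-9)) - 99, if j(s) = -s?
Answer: -105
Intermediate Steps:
j(-3 - 1*(-9)) - 99 = -(-3 - 1*(-9)) - 99 = -(-3 + 9) - 99 = -1*6 - 99 = -6 - 99 = -105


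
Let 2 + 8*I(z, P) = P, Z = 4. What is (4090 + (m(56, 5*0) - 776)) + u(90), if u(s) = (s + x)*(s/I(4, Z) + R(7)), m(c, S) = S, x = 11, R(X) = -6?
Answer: 39068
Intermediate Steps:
I(z, P) = -1/4 + P/8
u(s) = (-6 + 4*s)*(11 + s) (u(s) = (s + 11)*(s/(-1/4 + (1/8)*4) - 6) = (11 + s)*(s/(-1/4 + 1/2) - 6) = (11 + s)*(s/(1/4) - 6) = (11 + s)*(s*4 - 6) = (11 + s)*(4*s - 6) = (11 + s)*(-6 + 4*s) = (-6 + 4*s)*(11 + s))
(4090 + (m(56, 5*0) - 776)) + u(90) = (4090 + (5*0 - 776)) + (-66 + 4*90**2 + 38*90) = (4090 + (0 - 776)) + (-66 + 4*8100 + 3420) = (4090 - 776) + (-66 + 32400 + 3420) = 3314 + 35754 = 39068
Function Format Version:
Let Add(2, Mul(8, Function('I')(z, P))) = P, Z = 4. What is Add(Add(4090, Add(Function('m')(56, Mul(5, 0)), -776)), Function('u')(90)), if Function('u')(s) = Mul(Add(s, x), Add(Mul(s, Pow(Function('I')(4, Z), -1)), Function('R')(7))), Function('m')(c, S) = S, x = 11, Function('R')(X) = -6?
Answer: 39068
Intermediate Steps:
Function('I')(z, P) = Add(Rational(-1, 4), Mul(Rational(1, 8), P))
Function('u')(s) = Mul(Add(-6, Mul(4, s)), Add(11, s)) (Function('u')(s) = Mul(Add(s, 11), Add(Mul(s, Pow(Add(Rational(-1, 4), Mul(Rational(1, 8), 4)), -1)), -6)) = Mul(Add(11, s), Add(Mul(s, Pow(Add(Rational(-1, 4), Rational(1, 2)), -1)), -6)) = Mul(Add(11, s), Add(Mul(s, Pow(Rational(1, 4), -1)), -6)) = Mul(Add(11, s), Add(Mul(s, 4), -6)) = Mul(Add(11, s), Add(Mul(4, s), -6)) = Mul(Add(11, s), Add(-6, Mul(4, s))) = Mul(Add(-6, Mul(4, s)), Add(11, s)))
Add(Add(4090, Add(Function('m')(56, Mul(5, 0)), -776)), Function('u')(90)) = Add(Add(4090, Add(Mul(5, 0), -776)), Add(-66, Mul(4, Pow(90, 2)), Mul(38, 90))) = Add(Add(4090, Add(0, -776)), Add(-66, Mul(4, 8100), 3420)) = Add(Add(4090, -776), Add(-66, 32400, 3420)) = Add(3314, 35754) = 39068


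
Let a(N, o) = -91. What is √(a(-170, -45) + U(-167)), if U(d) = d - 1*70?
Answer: 2*I*√82 ≈ 18.111*I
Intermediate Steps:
U(d) = -70 + d (U(d) = d - 70 = -70 + d)
√(a(-170, -45) + U(-167)) = √(-91 + (-70 - 167)) = √(-91 - 237) = √(-328) = 2*I*√82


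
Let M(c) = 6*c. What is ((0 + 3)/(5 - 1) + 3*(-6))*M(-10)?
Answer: 1035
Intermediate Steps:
((0 + 3)/(5 - 1) + 3*(-6))*M(-10) = ((0 + 3)/(5 - 1) + 3*(-6))*(6*(-10)) = (3/4 - 18)*(-60) = (3*(¼) - 18)*(-60) = (¾ - 18)*(-60) = -69/4*(-60) = 1035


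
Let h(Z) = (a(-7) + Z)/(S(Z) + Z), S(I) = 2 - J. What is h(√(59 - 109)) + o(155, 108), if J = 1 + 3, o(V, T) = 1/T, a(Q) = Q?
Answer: 43/36 + 25*I*√2/54 ≈ 1.1944 + 0.65473*I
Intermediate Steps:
J = 4
S(I) = -2 (S(I) = 2 - 1*4 = 2 - 4 = -2)
h(Z) = (-7 + Z)/(-2 + Z)
h(√(59 - 109)) + o(155, 108) = (-7 + √(59 - 109))/(-2 + √(59 - 109)) + 1/108 = (-7 + √(-50))/(-2 + √(-50)) + 1/108 = (-7 + 5*I*√2)/(-2 + 5*I*√2) + 1/108 = 1/108 + (-7 + 5*I*√2)/(-2 + 5*I*√2)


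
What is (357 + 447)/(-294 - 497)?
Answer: -804/791 ≈ -1.0164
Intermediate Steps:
(357 + 447)/(-294 - 497) = 804/(-791) = 804*(-1/791) = -804/791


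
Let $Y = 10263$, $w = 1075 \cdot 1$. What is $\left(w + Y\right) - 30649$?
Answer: $-19311$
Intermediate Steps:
$w = 1075$
$\left(w + Y\right) - 30649 = \left(1075 + 10263\right) - 30649 = 11338 - 30649 = -19311$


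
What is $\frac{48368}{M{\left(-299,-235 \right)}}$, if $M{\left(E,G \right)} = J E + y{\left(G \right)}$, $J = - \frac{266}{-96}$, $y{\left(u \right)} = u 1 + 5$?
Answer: $- \frac{2321664}{50807} \approx -45.696$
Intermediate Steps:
$y{\left(u \right)} = 5 + u$ ($y{\left(u \right)} = u + 5 = 5 + u$)
$J = \frac{133}{48}$ ($J = \left(-266\right) \left(- \frac{1}{96}\right) = \frac{133}{48} \approx 2.7708$)
$M{\left(E,G \right)} = 5 + G + \frac{133 E}{48}$ ($M{\left(E,G \right)} = \frac{133 E}{48} + \left(5 + G\right) = 5 + G + \frac{133 E}{48}$)
$\frac{48368}{M{\left(-299,-235 \right)}} = \frac{48368}{5 - 235 + \frac{133}{48} \left(-299\right)} = \frac{48368}{5 - 235 - \frac{39767}{48}} = \frac{48368}{- \frac{50807}{48}} = 48368 \left(- \frac{48}{50807}\right) = - \frac{2321664}{50807}$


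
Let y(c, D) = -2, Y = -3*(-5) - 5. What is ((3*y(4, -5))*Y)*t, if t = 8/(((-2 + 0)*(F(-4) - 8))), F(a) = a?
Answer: -20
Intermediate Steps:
Y = 10 (Y = 15 - 5 = 10)
t = 1/3 (t = 8/(((-2 + 0)*(-4 - 8))) = 8/((-2*(-12))) = 8/24 = 8*(1/24) = 1/3 ≈ 0.33333)
((3*y(4, -5))*Y)*t = ((3*(-2))*10)*(1/3) = -6*10*(1/3) = -60*1/3 = -20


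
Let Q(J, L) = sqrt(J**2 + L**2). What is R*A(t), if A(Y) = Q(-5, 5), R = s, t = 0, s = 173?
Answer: 865*sqrt(2) ≈ 1223.3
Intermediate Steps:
R = 173
A(Y) = 5*sqrt(2) (A(Y) = sqrt((-5)**2 + 5**2) = sqrt(25 + 25) = sqrt(50) = 5*sqrt(2))
R*A(t) = 173*(5*sqrt(2)) = 865*sqrt(2)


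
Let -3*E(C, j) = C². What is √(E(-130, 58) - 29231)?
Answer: I*√313779/3 ≈ 186.72*I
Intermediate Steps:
E(C, j) = -C²/3
√(E(-130, 58) - 29231) = √(-⅓*(-130)² - 29231) = √(-⅓*16900 - 29231) = √(-16900/3 - 29231) = √(-104593/3) = I*√313779/3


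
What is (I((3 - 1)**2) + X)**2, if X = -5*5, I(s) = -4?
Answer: 841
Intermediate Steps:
X = -25
(I((3 - 1)**2) + X)**2 = (-4 - 25)**2 = (-29)**2 = 841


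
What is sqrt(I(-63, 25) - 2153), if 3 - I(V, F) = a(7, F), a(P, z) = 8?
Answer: I*sqrt(2158) ≈ 46.454*I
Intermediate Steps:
I(V, F) = -5 (I(V, F) = 3 - 1*8 = 3 - 8 = -5)
sqrt(I(-63, 25) - 2153) = sqrt(-5 - 2153) = sqrt(-2158) = I*sqrt(2158)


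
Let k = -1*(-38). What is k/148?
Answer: 19/74 ≈ 0.25676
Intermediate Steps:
k = 38
k/148 = 38/148 = 38*(1/148) = 19/74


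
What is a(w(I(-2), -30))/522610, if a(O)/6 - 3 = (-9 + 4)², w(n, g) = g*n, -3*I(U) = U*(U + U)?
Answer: 84/261305 ≈ 0.00032146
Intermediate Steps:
I(U) = -2*U²/3 (I(U) = -U*(U + U)/3 = -U*2*U/3 = -2*U²/3)
a(O) = 168 (a(O) = 18 + 6*(-9 + 4)² = 18 + 6*(-5)² = 18 + 6*25 = 18 + 150 = 168)
a(w(I(-2), -30))/522610 = 168/522610 = 168*(1/522610) = 84/261305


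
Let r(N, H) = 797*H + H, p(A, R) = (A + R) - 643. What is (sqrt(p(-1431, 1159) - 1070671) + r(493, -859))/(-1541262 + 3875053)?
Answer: -685482/2333791 + I*sqrt(1071586)/2333791 ≈ -0.29372 + 0.00044356*I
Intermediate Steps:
p(A, R) = -643 + A + R
r(N, H) = 798*H
(sqrt(p(-1431, 1159) - 1070671) + r(493, -859))/(-1541262 + 3875053) = (sqrt((-643 - 1431 + 1159) - 1070671) + 798*(-859))/(-1541262 + 3875053) = (sqrt(-915 - 1070671) - 685482)/2333791 = (sqrt(-1071586) - 685482)*(1/2333791) = (I*sqrt(1071586) - 685482)*(1/2333791) = (-685482 + I*sqrt(1071586))*(1/2333791) = -685482/2333791 + I*sqrt(1071586)/2333791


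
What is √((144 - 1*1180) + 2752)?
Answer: 2*√429 ≈ 41.425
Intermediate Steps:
√((144 - 1*1180) + 2752) = √((144 - 1180) + 2752) = √(-1036 + 2752) = √1716 = 2*√429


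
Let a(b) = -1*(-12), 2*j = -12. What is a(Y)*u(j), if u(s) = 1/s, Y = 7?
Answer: -2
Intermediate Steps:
j = -6 (j = (½)*(-12) = -6)
a(b) = 12
a(Y)*u(j) = 12/(-6) = 12*(-⅙) = -2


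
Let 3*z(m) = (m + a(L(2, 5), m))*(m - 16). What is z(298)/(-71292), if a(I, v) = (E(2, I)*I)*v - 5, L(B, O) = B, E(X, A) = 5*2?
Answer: -22607/2742 ≈ -8.2447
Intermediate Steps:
E(X, A) = 10
a(I, v) = -5 + 10*I*v (a(I, v) = (10*I)*v - 5 = 10*I*v - 5 = -5 + 10*I*v)
z(m) = (-16 + m)*(-5 + 21*m)/3 (z(m) = ((m + (-5 + 10*2*m))*(m - 16))/3 = ((m + (-5 + 20*m))*(-16 + m))/3 = ((-5 + 21*m)*(-16 + m))/3 = ((-16 + m)*(-5 + 21*m))/3 = (-16 + m)*(-5 + 21*m)/3)
z(298)/(-71292) = (80/3 + 7*298**2 - 341/3*298)/(-71292) = (80/3 + 7*88804 - 101618/3)*(-1/71292) = (80/3 + 621628 - 101618/3)*(-1/71292) = 587782*(-1/71292) = -22607/2742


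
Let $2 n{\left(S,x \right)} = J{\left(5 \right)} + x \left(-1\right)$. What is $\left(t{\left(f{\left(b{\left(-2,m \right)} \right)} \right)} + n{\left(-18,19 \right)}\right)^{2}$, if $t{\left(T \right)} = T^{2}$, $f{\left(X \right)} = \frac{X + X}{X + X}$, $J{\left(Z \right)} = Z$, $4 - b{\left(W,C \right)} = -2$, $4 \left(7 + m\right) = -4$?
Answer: $36$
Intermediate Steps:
$m = -8$ ($m = -7 + \frac{1}{4} \left(-4\right) = -7 - 1 = -8$)
$b{\left(W,C \right)} = 6$ ($b{\left(W,C \right)} = 4 - -2 = 4 + 2 = 6$)
$f{\left(X \right)} = 1$ ($f{\left(X \right)} = \frac{2 X}{2 X} = 2 X \frac{1}{2 X} = 1$)
$n{\left(S,x \right)} = \frac{5}{2} - \frac{x}{2}$ ($n{\left(S,x \right)} = \frac{5 + x \left(-1\right)}{2} = \frac{5 - x}{2} = \frac{5}{2} - \frac{x}{2}$)
$\left(t{\left(f{\left(b{\left(-2,m \right)} \right)} \right)} + n{\left(-18,19 \right)}\right)^{2} = \left(1^{2} + \left(\frac{5}{2} - \frac{19}{2}\right)\right)^{2} = \left(1 + \left(\frac{5}{2} - \frac{19}{2}\right)\right)^{2} = \left(1 - 7\right)^{2} = \left(-6\right)^{2} = 36$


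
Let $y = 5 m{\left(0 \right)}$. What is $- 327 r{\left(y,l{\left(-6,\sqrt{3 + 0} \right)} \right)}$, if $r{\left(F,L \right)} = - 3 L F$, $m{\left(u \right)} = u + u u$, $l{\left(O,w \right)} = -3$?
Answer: $0$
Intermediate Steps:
$m{\left(u \right)} = u + u^{2}$
$y = 0$ ($y = 5 \cdot 0 \left(1 + 0\right) = 5 \cdot 0 \cdot 1 = 5 \cdot 0 = 0$)
$r{\left(F,L \right)} = - 3 F L$
$- 327 r{\left(y,l{\left(-6,\sqrt{3 + 0} \right)} \right)} = - 327 \left(\left(-3\right) 0 \left(-3\right)\right) = \left(-327\right) 0 = 0$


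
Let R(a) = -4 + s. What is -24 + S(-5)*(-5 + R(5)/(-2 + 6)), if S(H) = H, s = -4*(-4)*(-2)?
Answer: 46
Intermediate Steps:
s = -32 (s = 16*(-2) = -32)
R(a) = -36 (R(a) = -4 - 32 = -36)
-24 + S(-5)*(-5 + R(5)/(-2 + 6)) = -24 - 5*(-5 - 36/(-2 + 6)) = -24 - 5*(-5 - 36/4) = -24 - 5*(-5 - 36*¼) = -24 - 5*(-5 - 9) = -24 - 5*(-14) = -24 + 70 = 46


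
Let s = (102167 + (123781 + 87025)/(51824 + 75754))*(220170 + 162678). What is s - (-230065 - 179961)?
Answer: 831712328943094/21263 ≈ 3.9115e+10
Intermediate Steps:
s = 831703610560256/21263 (s = (102167 + 210806/127578)*382848 = (102167 + 210806*(1/127578))*382848 = (102167 + 105403/63789)*382848 = (6517236166/63789)*382848 = 831703610560256/21263 ≈ 3.9115e+10)
s - (-230065 - 179961) = 831703610560256/21263 - (-230065 - 179961) = 831703610560256/21263 - 1*(-410026) = 831703610560256/21263 + 410026 = 831712328943094/21263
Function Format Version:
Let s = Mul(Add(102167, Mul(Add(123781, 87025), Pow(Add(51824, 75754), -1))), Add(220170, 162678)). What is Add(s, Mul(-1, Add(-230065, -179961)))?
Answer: Rational(831712328943094, 21263) ≈ 3.9115e+10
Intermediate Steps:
s = Rational(831703610560256, 21263) (s = Mul(Add(102167, Mul(210806, Pow(127578, -1))), 382848) = Mul(Add(102167, Mul(210806, Rational(1, 127578))), 382848) = Mul(Add(102167, Rational(105403, 63789)), 382848) = Mul(Rational(6517236166, 63789), 382848) = Rational(831703610560256, 21263) ≈ 3.9115e+10)
Add(s, Mul(-1, Add(-230065, -179961))) = Add(Rational(831703610560256, 21263), Mul(-1, Add(-230065, -179961))) = Add(Rational(831703610560256, 21263), Mul(-1, -410026)) = Add(Rational(831703610560256, 21263), 410026) = Rational(831712328943094, 21263)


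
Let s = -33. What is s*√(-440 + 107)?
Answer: -99*I*√37 ≈ -602.19*I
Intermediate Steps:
s*√(-440 + 107) = -33*√(-440 + 107) = -99*I*√37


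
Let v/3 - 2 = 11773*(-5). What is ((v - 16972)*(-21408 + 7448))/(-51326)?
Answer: -1351055780/25663 ≈ -52646.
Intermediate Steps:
v = -176589 (v = 6 + 3*(11773*(-5)) = 6 + 3*(-58865) = 6 - 176595 = -176589)
((v - 16972)*(-21408 + 7448))/(-51326) = ((-176589 - 16972)*(-21408 + 7448))/(-51326) = -193561*(-13960)*(-1/51326) = 2702111560*(-1/51326) = -1351055780/25663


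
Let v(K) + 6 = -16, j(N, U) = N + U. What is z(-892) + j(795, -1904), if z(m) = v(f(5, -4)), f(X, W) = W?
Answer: -1131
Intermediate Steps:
v(K) = -22 (v(K) = -6 - 16 = -22)
z(m) = -22
z(-892) + j(795, -1904) = -22 + (795 - 1904) = -22 - 1109 = -1131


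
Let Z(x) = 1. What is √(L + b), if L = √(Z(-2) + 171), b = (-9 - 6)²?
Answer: √(225 + 2*√43) ≈ 15.431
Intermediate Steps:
b = 225 (b = (-15)² = 225)
L = 2*√43 (L = √(1 + 171) = √172 = 2*√43 ≈ 13.115)
√(L + b) = √(2*√43 + 225) = √(225 + 2*√43)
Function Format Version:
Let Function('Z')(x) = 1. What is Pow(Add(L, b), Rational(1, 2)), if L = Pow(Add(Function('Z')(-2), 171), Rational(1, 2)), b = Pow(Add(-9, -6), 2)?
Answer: Pow(Add(225, Mul(2, Pow(43, Rational(1, 2)))), Rational(1, 2)) ≈ 15.431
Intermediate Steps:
b = 225 (b = Pow(-15, 2) = 225)
L = Mul(2, Pow(43, Rational(1, 2))) (L = Pow(Add(1, 171), Rational(1, 2)) = Pow(172, Rational(1, 2)) = Mul(2, Pow(43, Rational(1, 2))) ≈ 13.115)
Pow(Add(L, b), Rational(1, 2)) = Pow(Add(Mul(2, Pow(43, Rational(1, 2))), 225), Rational(1, 2)) = Pow(Add(225, Mul(2, Pow(43, Rational(1, 2)))), Rational(1, 2))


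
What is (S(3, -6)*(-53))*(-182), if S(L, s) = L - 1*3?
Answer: 0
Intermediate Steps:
S(L, s) = -3 + L (S(L, s) = L - 3 = -3 + L)
(S(3, -6)*(-53))*(-182) = ((-3 + 3)*(-53))*(-182) = (0*(-53))*(-182) = 0*(-182) = 0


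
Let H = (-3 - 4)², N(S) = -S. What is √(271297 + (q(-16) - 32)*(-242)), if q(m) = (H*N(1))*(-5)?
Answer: √219751 ≈ 468.78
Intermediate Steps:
H = 49 (H = (-7)² = 49)
q(m) = 245 (q(m) = (49*(-1*1))*(-5) = (49*(-1))*(-5) = -49*(-5) = 245)
√(271297 + (q(-16) - 32)*(-242)) = √(271297 + (245 - 32)*(-242)) = √(271297 + 213*(-242)) = √(271297 - 51546) = √219751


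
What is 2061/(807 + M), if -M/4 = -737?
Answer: 2061/3755 ≈ 0.54887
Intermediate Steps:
M = 2948 (M = -4*(-737) = 2948)
2061/(807 + M) = 2061/(807 + 2948) = 2061/3755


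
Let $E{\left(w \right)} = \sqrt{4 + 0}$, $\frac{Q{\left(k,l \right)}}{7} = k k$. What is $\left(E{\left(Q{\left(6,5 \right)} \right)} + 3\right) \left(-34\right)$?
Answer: $-170$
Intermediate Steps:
$Q{\left(k,l \right)} = 7 k^{2}$ ($Q{\left(k,l \right)} = 7 k k = 7 k^{2}$)
$E{\left(w \right)} = 2$ ($E{\left(w \right)} = \sqrt{4} = 2$)
$\left(E{\left(Q{\left(6,5 \right)} \right)} + 3\right) \left(-34\right) = \left(2 + 3\right) \left(-34\right) = 5 \left(-34\right) = -170$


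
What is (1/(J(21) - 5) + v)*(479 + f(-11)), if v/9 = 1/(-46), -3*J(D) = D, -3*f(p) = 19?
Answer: -54593/414 ≈ -131.87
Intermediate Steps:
f(p) = -19/3 (f(p) = -1/3*19 = -19/3)
J(D) = -D/3
v = -9/46 (v = 9/(-46) = 9*(-1/46) = -9/46 ≈ -0.19565)
(1/(J(21) - 5) + v)*(479 + f(-11)) = (1/(-1/3*21 - 5) - 9/46)*(479 - 19/3) = (1/(-7 - 5) - 9/46)*(1418/3) = (1/(-12) - 9/46)*(1418/3) = (-1/12 - 9/46)*(1418/3) = -77/276*1418/3 = -54593/414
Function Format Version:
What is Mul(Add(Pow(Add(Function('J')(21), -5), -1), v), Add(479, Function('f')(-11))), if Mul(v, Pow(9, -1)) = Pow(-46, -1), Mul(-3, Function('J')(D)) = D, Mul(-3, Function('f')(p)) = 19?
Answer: Rational(-54593, 414) ≈ -131.87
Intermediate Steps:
Function('f')(p) = Rational(-19, 3) (Function('f')(p) = Mul(Rational(-1, 3), 19) = Rational(-19, 3))
Function('J')(D) = Mul(Rational(-1, 3), D)
v = Rational(-9, 46) (v = Mul(9, Pow(-46, -1)) = Mul(9, Rational(-1, 46)) = Rational(-9, 46) ≈ -0.19565)
Mul(Add(Pow(Add(Function('J')(21), -5), -1), v), Add(479, Function('f')(-11))) = Mul(Add(Pow(Add(Mul(Rational(-1, 3), 21), -5), -1), Rational(-9, 46)), Add(479, Rational(-19, 3))) = Mul(Add(Pow(Add(-7, -5), -1), Rational(-9, 46)), Rational(1418, 3)) = Mul(Add(Pow(-12, -1), Rational(-9, 46)), Rational(1418, 3)) = Mul(Add(Rational(-1, 12), Rational(-9, 46)), Rational(1418, 3)) = Mul(Rational(-77, 276), Rational(1418, 3)) = Rational(-54593, 414)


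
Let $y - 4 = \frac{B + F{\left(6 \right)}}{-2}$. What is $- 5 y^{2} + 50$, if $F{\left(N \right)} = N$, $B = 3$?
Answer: $\frac{195}{4} \approx 48.75$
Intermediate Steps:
$y = - \frac{1}{2}$ ($y = 4 + \frac{3 + 6}{-2} = 4 + 9 \left(- \frac{1}{2}\right) = 4 - \frac{9}{2} = - \frac{1}{2} \approx -0.5$)
$- 5 y^{2} + 50 = - 5 \left(- \frac{1}{2}\right)^{2} + 50 = \left(-5\right) \frac{1}{4} + 50 = - \frac{5}{4} + 50 = \frac{195}{4}$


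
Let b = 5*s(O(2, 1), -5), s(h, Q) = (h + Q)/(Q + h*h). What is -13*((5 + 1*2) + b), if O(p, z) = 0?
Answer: -156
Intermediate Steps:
s(h, Q) = (Q + h)/(Q + h²)
b = 5 (b = 5*((-5 + 0)/(-5 + 0²)) = 5*(-5/(-5 + 0)) = 5*(-5/(-5)) = 5*(-⅕*(-5)) = 5*1 = 5)
-13*((5 + 1*2) + b) = -13*((5 + 1*2) + 5) = -13*((5 + 2) + 5) = -13*(7 + 5) = -13*12 = -156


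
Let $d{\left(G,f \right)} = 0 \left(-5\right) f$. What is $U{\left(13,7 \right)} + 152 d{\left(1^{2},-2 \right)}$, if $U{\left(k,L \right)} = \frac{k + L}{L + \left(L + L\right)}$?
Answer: $\frac{20}{21} \approx 0.95238$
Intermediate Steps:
$U{\left(k,L \right)} = \frac{L + k}{3 L}$ ($U{\left(k,L \right)} = \frac{L + k}{L + 2 L} = \frac{L + k}{3 L}$)
$d{\left(G,f \right)} = 0$ ($d{\left(G,f \right)} = 0 f = 0$)
$U{\left(13,7 \right)} + 152 d{\left(1^{2},-2 \right)} = \frac{7 + 13}{3 \cdot 7} + 152 \cdot 0 = \frac{1}{3} \cdot \frac{1}{7} \cdot 20 + 0 = \frac{20}{21} + 0 = \frac{20}{21}$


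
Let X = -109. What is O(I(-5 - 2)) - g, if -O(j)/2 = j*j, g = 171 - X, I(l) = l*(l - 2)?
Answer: -8218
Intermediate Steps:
I(l) = l*(-2 + l)
g = 280 (g = 171 - 1*(-109) = 171 + 109 = 280)
O(j) = -2*j² (O(j) = -2*j*j = -2*j²)
O(I(-5 - 2)) - g = -2*(-5 - 2)²*(-2 + (-5 - 2))² - 1*280 = -2*49*(-2 - 7)² - 280 = -2*(-7*(-9))² - 280 = -2*63² - 280 = -2*3969 - 280 = -7938 - 280 = -8218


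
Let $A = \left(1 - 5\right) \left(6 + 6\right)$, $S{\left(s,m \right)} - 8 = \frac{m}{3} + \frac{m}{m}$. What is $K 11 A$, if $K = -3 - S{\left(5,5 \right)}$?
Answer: $7216$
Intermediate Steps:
$S{\left(s,m \right)} = 9 + \frac{m}{3}$ ($S{\left(s,m \right)} = 8 + \left(\frac{m}{3} + \frac{m}{m}\right) = 8 + \left(m \frac{1}{3} + 1\right) = 8 + \left(\frac{m}{3} + 1\right) = 8 + \left(1 + \frac{m}{3}\right) = 9 + \frac{m}{3}$)
$A = -48$ ($A = \left(-4\right) 12 = -48$)
$K = - \frac{41}{3}$ ($K = -3 - \left(9 + \frac{1}{3} \cdot 5\right) = -3 - \left(9 + \frac{5}{3}\right) = -3 - \frac{32}{3} = - \frac{41}{3} \approx -13.667$)
$K 11 A = \left(- \frac{41}{3}\right) 11 \left(-48\right) = \left(- \frac{451}{3}\right) \left(-48\right) = 7216$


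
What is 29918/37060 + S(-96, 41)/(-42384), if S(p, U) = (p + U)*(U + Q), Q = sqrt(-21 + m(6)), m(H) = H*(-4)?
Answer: 337903703/392687760 + 55*I*sqrt(5)/14128 ≈ 0.86049 + 0.008705*I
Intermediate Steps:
m(H) = -4*H
Q = 3*I*sqrt(5) (Q = sqrt(-21 - 4*6) = sqrt(-21 - 24) = sqrt(-45) = 3*I*sqrt(5) ≈ 6.7082*I)
S(p, U) = (U + p)*(U + 3*I*sqrt(5)) (S(p, U) = (p + U)*(U + 3*I*sqrt(5)) = (U + p)*(U + 3*I*sqrt(5)))
29918/37060 + S(-96, 41)/(-42384) = 29918/37060 + (41**2 + 41*(-96) + 3*I*41*sqrt(5) + 3*I*(-96)*sqrt(5))/(-42384) = 29918*(1/37060) + (1681 - 3936 + 123*I*sqrt(5) - 288*I*sqrt(5))*(-1/42384) = 14959/18530 + (-2255 - 165*I*sqrt(5))*(-1/42384) = 14959/18530 + (2255/42384 + 55*I*sqrt(5)/14128) = 337903703/392687760 + 55*I*sqrt(5)/14128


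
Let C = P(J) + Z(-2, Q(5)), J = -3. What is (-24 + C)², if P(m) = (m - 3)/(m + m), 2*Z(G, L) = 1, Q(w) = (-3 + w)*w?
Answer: 2025/4 ≈ 506.25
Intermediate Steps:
Q(w) = w*(-3 + w)
Z(G, L) = ½ (Z(G, L) = (½)*1 = ½)
P(m) = (-3 + m)/(2*m) (P(m) = (-3 + m)/((2*m)) = (-3 + m)*(1/(2*m)) = (-3 + m)/(2*m))
C = 3/2 (C = (½)*(-3 - 3)/(-3) + ½ = (½)*(-⅓)*(-6) + ½ = 1 + ½ = 3/2 ≈ 1.5000)
(-24 + C)² = (-24 + 3/2)² = (-45/2)² = 2025/4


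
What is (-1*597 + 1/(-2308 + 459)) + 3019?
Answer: 4478277/1849 ≈ 2422.0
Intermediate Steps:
(-1*597 + 1/(-2308 + 459)) + 3019 = (-597 + 1/(-1849)) + 3019 = (-597 - 1/1849) + 3019 = -1103854/1849 + 3019 = 4478277/1849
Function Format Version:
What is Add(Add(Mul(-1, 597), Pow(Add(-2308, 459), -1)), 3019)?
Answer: Rational(4478277, 1849) ≈ 2422.0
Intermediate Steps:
Add(Add(Mul(-1, 597), Pow(Add(-2308, 459), -1)), 3019) = Add(Add(-597, Pow(-1849, -1)), 3019) = Add(Add(-597, Rational(-1, 1849)), 3019) = Add(Rational(-1103854, 1849), 3019) = Rational(4478277, 1849)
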